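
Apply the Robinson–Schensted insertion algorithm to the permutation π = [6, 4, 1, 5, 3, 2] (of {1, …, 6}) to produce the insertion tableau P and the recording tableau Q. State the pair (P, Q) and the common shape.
P = [1, 2] / [3, 5] / [4] / [6];  Q = [1, 4] / [2, 5] / [3] / [6];  common shape = (2, 2, 1, 1)

Row-insert the values π_1, π_2, … into P one at a time, bumping the leftmost entry strictly greater than the inserted value down to the next row. The recording tableau Q records, in position (i, j), the step at which that cell was added to P.
  Insert 6 (step 1): P = [6];  Q = [1]
  Insert 4 (step 2): P = [4] / [6];  Q = [1] / [2]
  Insert 1 (step 3): P = [1] / [4] / [6];  Q = [1] / [2] / [3]
  Insert 5 (step 4): P = [1, 5] / [4] / [6];  Q = [1, 4] / [2] / [3]
  Insert 3 (step 5): P = [1, 3] / [4, 5] / [6];  Q = [1, 4] / [2, 5] / [3]
  Insert 2 (step 6): P = [1, 2] / [3, 5] / [4] / [6];  Q = [1, 4] / [2, 5] / [3] / [6]
Final shape: (2, 2, 1, 1).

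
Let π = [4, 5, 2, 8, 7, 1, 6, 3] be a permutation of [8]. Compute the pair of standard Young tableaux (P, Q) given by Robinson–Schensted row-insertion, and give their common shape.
P = [1, 3, 6] / [2, 5] / [4, 7] / [8];  Q = [1, 2, 4] / [3, 5] / [6, 7] / [8];  common shape = (3, 2, 2, 1)

Row-insert the values π_1, π_2, … into P one at a time, bumping the leftmost entry strictly greater than the inserted value down to the next row. The recording tableau Q records, in position (i, j), the step at which that cell was added to P.
  Insert 4 (step 1): P = [4];  Q = [1]
  Insert 5 (step 2): P = [4, 5];  Q = [1, 2]
  Insert 2 (step 3): P = [2, 5] / [4];  Q = [1, 2] / [3]
  Insert 8 (step 4): P = [2, 5, 8] / [4];  Q = [1, 2, 4] / [3]
  Insert 7 (step 5): P = [2, 5, 7] / [4, 8];  Q = [1, 2, 4] / [3, 5]
  Insert 1 (step 6): P = [1, 5, 7] / [2, 8] / [4];  Q = [1, 2, 4] / [3, 5] / [6]
  Insert 6 (step 7): P = [1, 5, 6] / [2, 7] / [4, 8];  Q = [1, 2, 4] / [3, 5] / [6, 7]
  Insert 3 (step 8): P = [1, 3, 6] / [2, 5] / [4, 7] / [8];  Q = [1, 2, 4] / [3, 5] / [6, 7] / [8]
Final shape: (3, 2, 2, 1).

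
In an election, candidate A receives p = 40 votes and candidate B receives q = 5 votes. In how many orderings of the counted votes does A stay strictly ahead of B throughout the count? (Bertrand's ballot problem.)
Strict-lead orderings = 950257

Total orderings of the 45 votes with 40 for A: C(45, 40) = 1221759. By the Bertrand ballot formula (Cycle Lemma / reflection principle), the number of orderings in which A is strictly ahead of B throughout is (p − q)/(p + q) · C(p + q, p) = (40 − 5)/(40 + 5) · 1221759 = 950257.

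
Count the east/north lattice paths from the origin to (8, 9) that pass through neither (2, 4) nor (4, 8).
Number of paths = 16030

Inclusion–exclusion. Total paths: C(17, 8) = 24310. Through P₁: C(6, 2)·C(11, 6) = 6930. Through P₂: C(12, 4)·C(5, 4) = 2475. Since P₁ is strictly southwest of P₂, a monotone path through both must visit P₁ then P₂; paths through both = C(6, 2)·C(6, 2)·C(5, 4) = 1125. Avoid both = 24310 − 6930 − 2475 + 1125 = 16030.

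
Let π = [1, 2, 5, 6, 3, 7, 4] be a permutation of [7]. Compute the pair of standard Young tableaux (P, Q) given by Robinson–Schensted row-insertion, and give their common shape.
P = [1, 2, 3, 4, 7] / [5, 6];  Q = [1, 2, 3, 4, 6] / [5, 7];  common shape = (5, 2)

Row-insert the values π_1, π_2, … into P one at a time, bumping the leftmost entry strictly greater than the inserted value down to the next row. The recording tableau Q records, in position (i, j), the step at which that cell was added to P.
  Insert 1 (step 1): P = [1];  Q = [1]
  Insert 2 (step 2): P = [1, 2];  Q = [1, 2]
  Insert 5 (step 3): P = [1, 2, 5];  Q = [1, 2, 3]
  Insert 6 (step 4): P = [1, 2, 5, 6];  Q = [1, 2, 3, 4]
  Insert 3 (step 5): P = [1, 2, 3, 6] / [5];  Q = [1, 2, 3, 4] / [5]
  Insert 7 (step 6): P = [1, 2, 3, 6, 7] / [5];  Q = [1, 2, 3, 4, 6] / [5]
  Insert 4 (step 7): P = [1, 2, 3, 4, 7] / [5, 6];  Q = [1, 2, 3, 4, 6] / [5, 7]
Final shape: (5, 2).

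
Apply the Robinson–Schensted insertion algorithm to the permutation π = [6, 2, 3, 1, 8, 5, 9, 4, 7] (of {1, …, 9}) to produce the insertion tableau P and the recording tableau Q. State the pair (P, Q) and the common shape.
P = [1, 3, 4, 7] / [2, 5, 9] / [6, 8];  Q = [1, 3, 5, 7] / [2, 6, 9] / [4, 8];  common shape = (4, 3, 2)

Row-insert the values π_1, π_2, … into P one at a time, bumping the leftmost entry strictly greater than the inserted value down to the next row. The recording tableau Q records, in position (i, j), the step at which that cell was added to P.
  Insert 6 (step 1): P = [6];  Q = [1]
  Insert 2 (step 2): P = [2] / [6];  Q = [1] / [2]
  Insert 3 (step 3): P = [2, 3] / [6];  Q = [1, 3] / [2]
  Insert 1 (step 4): P = [1, 3] / [2] / [6];  Q = [1, 3] / [2] / [4]
  Insert 8 (step 5): P = [1, 3, 8] / [2] / [6];  Q = [1, 3, 5] / [2] / [4]
  Insert 5 (step 6): P = [1, 3, 5] / [2, 8] / [6];  Q = [1, 3, 5] / [2, 6] / [4]
  Insert 9 (step 7): P = [1, 3, 5, 9] / [2, 8] / [6];  Q = [1, 3, 5, 7] / [2, 6] / [4]
  Insert 4 (step 8): P = [1, 3, 4, 9] / [2, 5] / [6, 8];  Q = [1, 3, 5, 7] / [2, 6] / [4, 8]
  Insert 7 (step 9): P = [1, 3, 4, 7] / [2, 5, 9] / [6, 8];  Q = [1, 3, 5, 7] / [2, 6, 9] / [4, 8]
Final shape: (4, 3, 2).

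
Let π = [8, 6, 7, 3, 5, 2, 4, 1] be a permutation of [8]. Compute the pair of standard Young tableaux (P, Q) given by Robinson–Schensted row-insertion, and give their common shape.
P = [1, 4] / [2, 5] / [3, 7] / [6] / [8];  Q = [1, 3] / [2, 5] / [4, 7] / [6] / [8];  common shape = (2, 2, 2, 1, 1)

Row-insert the values π_1, π_2, … into P one at a time, bumping the leftmost entry strictly greater than the inserted value down to the next row. The recording tableau Q records, in position (i, j), the step at which that cell was added to P.
  Insert 8 (step 1): P = [8];  Q = [1]
  Insert 6 (step 2): P = [6] / [8];  Q = [1] / [2]
  Insert 7 (step 3): P = [6, 7] / [8];  Q = [1, 3] / [2]
  Insert 3 (step 4): P = [3, 7] / [6] / [8];  Q = [1, 3] / [2] / [4]
  Insert 5 (step 5): P = [3, 5] / [6, 7] / [8];  Q = [1, 3] / [2, 5] / [4]
  Insert 2 (step 6): P = [2, 5] / [3, 7] / [6] / [8];  Q = [1, 3] / [2, 5] / [4] / [6]
  Insert 4 (step 7): P = [2, 4] / [3, 5] / [6, 7] / [8];  Q = [1, 3] / [2, 5] / [4, 7] / [6]
  Insert 1 (step 8): P = [1, 4] / [2, 5] / [3, 7] / [6] / [8];  Q = [1, 3] / [2, 5] / [4, 7] / [6] / [8]
Final shape: (2, 2, 2, 1, 1).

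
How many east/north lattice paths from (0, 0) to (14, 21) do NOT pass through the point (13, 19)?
Number of paths = 1277838600

Total paths from (0, 0) to (14, 21): C(35, 14) = 2319959400. Paths through (13, 19): (paths (0, 0) → (13, 19)) × (paths (13, 19) → (14, 21)) = C(32, 13) · C(3, 1) = 347373600 · 3 = 1042120800. Avoidance count = 2319959400 − 1042120800 = 1277838600.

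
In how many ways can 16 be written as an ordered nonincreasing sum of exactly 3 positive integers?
p(16, 3 parts) = 21

Partitions of n into exactly k parts ↔ partitions of n − k into at most k parts (subtract 1 from each part). For n = 16, k = 3, the partitions are: 14+1+1, 13+2+1, 12+3+1, 12+2+2, 11+4+1, 11+3+2, 10+5+1, 10+4+2, 10+3+3, 9+6+1, 9+5+2, 9+4+3, 8+7+1, 8+6+2, 8+5+3, 8+4+4, 7+7+2, 7+6+3, 7+5+4, 6+6+4, 6+5+5. Count = 21.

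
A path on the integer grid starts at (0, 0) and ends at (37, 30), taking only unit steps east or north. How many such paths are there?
Number of paths = 9989690752182277136

A monotone lattice path from (0, 0) to (37, 30) consists of 37 east steps and 30 north steps in some order, so it is determined by which 37 of the 67 steps are east. The count is C(67, 37) = 9989690752182277136.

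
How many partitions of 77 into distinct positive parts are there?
q(77) = 58499

A partition into distinct parts is a strictly decreasing sequence summing to n. The recurrence d(n, m) = d(n, m−1) + d(n−m, m−1) (use part m at most once) with q(n) = d(n, n) gives q(77) = 58499. (Euler's theorem: # distinct-part partitions = # odd-part partitions.)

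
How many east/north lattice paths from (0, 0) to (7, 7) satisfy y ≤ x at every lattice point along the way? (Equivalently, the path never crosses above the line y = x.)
Number of paths = 429

By the reflection principle (André's argument), the number of monotone paths to (7, 7) with n ≤ m that never go above y = x is C(14, 7) − C(14, 8) = 3432 − 3003 = 429.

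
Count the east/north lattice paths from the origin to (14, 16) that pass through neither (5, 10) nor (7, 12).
Number of paths = 119710560

Inclusion–exclusion. Total paths: C(30, 14) = 145422675. Through P₁: C(15, 5)·C(15, 9) = 15030015. Through P₂: C(19, 7)·C(11, 7) = 16628040. Since P₁ is strictly southwest of P₂, a monotone path through both must visit P₁ then P₂; paths through both = C(15, 5)·C(4, 2)·C(11, 7) = 5945940. Avoid both = 145422675 − 15030015 − 16628040 + 5945940 = 119710560.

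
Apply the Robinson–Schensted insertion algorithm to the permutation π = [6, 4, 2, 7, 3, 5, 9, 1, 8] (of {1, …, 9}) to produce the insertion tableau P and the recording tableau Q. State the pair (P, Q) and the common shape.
P = [1, 3, 5, 8] / [2, 7, 9] / [4] / [6];  Q = [1, 4, 6, 7] / [2, 5, 9] / [3] / [8];  common shape = (4, 3, 1, 1)

Row-insert the values π_1, π_2, … into P one at a time, bumping the leftmost entry strictly greater than the inserted value down to the next row. The recording tableau Q records, in position (i, j), the step at which that cell was added to P.
  Insert 6 (step 1): P = [6];  Q = [1]
  Insert 4 (step 2): P = [4] / [6];  Q = [1] / [2]
  Insert 2 (step 3): P = [2] / [4] / [6];  Q = [1] / [2] / [3]
  Insert 7 (step 4): P = [2, 7] / [4] / [6];  Q = [1, 4] / [2] / [3]
  Insert 3 (step 5): P = [2, 3] / [4, 7] / [6];  Q = [1, 4] / [2, 5] / [3]
  Insert 5 (step 6): P = [2, 3, 5] / [4, 7] / [6];  Q = [1, 4, 6] / [2, 5] / [3]
  Insert 9 (step 7): P = [2, 3, 5, 9] / [4, 7] / [6];  Q = [1, 4, 6, 7] / [2, 5] / [3]
  Insert 1 (step 8): P = [1, 3, 5, 9] / [2, 7] / [4] / [6];  Q = [1, 4, 6, 7] / [2, 5] / [3] / [8]
  Insert 8 (step 9): P = [1, 3, 5, 8] / [2, 7, 9] / [4] / [6];  Q = [1, 4, 6, 7] / [2, 5, 9] / [3] / [8]
Final shape: (4, 3, 1, 1).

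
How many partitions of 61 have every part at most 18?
p(61, parts ≤ 18) = 819205

Use the recurrence p(n, m) = p(n, m−1) + p(n−m, m): either the largest part is < m (count p(n, m−1)) or the largest part is exactly m (remove one copy of m, count p(n−m, m)). With p(0, ·) = 1 this gives p(61, parts ≤ 18) = 819205. (By conjugating Young diagrams, this also counts partitions of 61 into at most 18 parts.)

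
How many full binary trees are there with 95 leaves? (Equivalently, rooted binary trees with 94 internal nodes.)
C_94 = 239993345518077005168915776623476723006280827488229600

These full binary trees are counted by the Catalan number C_n = (1/(n + 1)) · C(2n, n). For n = 94: C_94 = (1/95) · C(188, 94) = 22799367824217315491046998779230288685596678611381812000/95 = 239993345518077005168915776623476723006280827488229600.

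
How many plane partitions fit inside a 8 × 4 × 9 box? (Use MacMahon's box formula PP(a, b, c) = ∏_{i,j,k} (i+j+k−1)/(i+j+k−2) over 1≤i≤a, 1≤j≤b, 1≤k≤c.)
PP(8, 4, 9) = 151561524301616

Evaluate the triple product over i = 1..8, j = 1..4, k = 1..9. The factors are (2/1) · (3/2) · (4/3) · (5/4) · (6/5) · (7/6) · (8/7) · (9/8) · … (288 factors total). The numerators and denominators telescope so the product is an integer; carrying out the multiplication exactly gives PP(8, 4, 9) = 151561524301616.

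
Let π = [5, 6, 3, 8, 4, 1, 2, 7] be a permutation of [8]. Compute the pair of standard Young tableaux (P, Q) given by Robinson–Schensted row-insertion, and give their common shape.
P = [1, 2, 7] / [3, 4, 8] / [5, 6];  Q = [1, 2, 4] / [3, 5, 8] / [6, 7];  common shape = (3, 3, 2)

Row-insert the values π_1, π_2, … into P one at a time, bumping the leftmost entry strictly greater than the inserted value down to the next row. The recording tableau Q records, in position (i, j), the step at which that cell was added to P.
  Insert 5 (step 1): P = [5];  Q = [1]
  Insert 6 (step 2): P = [5, 6];  Q = [1, 2]
  Insert 3 (step 3): P = [3, 6] / [5];  Q = [1, 2] / [3]
  Insert 8 (step 4): P = [3, 6, 8] / [5];  Q = [1, 2, 4] / [3]
  Insert 4 (step 5): P = [3, 4, 8] / [5, 6];  Q = [1, 2, 4] / [3, 5]
  Insert 1 (step 6): P = [1, 4, 8] / [3, 6] / [5];  Q = [1, 2, 4] / [3, 5] / [6]
  Insert 2 (step 7): P = [1, 2, 8] / [3, 4] / [5, 6];  Q = [1, 2, 4] / [3, 5] / [6, 7]
  Insert 7 (step 8): P = [1, 2, 7] / [3, 4, 8] / [5, 6];  Q = [1, 2, 4] / [3, 5, 8] / [6, 7]
Final shape: (3, 3, 2).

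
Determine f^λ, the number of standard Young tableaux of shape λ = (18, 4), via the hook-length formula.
# SYT of shape (18, 4) = 5775

Hook-length formula: f^λ = n! / Π hook(c), product over all cells c of the Young diagram. For λ = (18, 4), n = 22 boxes. Hook lengths by row (left-to-right, top-to-bottom): [19, 18, 17, 16, 14, 13, 12, 11, 10, 9, 8, 7, 6, 5, 4, 3, 2, 1]; [4, 3, 2, 1]. Product of hooks = 194632160654131200. So f^λ = 22! / 194632160654131200 = 1124000727777607680000 / 194632160654131200 = 5775.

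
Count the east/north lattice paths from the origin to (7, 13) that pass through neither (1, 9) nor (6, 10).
Number of paths = 43628

Inclusion–exclusion. Total paths: C(20, 7) = 77520. Through P₁: C(10, 1)·C(10, 6) = 2100. Through P₂: C(16, 6)·C(4, 1) = 32032. Since P₁ is strictly southwest of P₂, a monotone path through both must visit P₁ then P₂; paths through both = C(10, 1)·C(6, 5)·C(4, 1) = 240. Avoid both = 77520 − 2100 − 32032 + 240 = 43628.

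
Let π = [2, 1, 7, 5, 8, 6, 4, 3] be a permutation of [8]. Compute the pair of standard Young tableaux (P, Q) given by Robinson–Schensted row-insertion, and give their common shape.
P = [1, 3, 6] / [2, 4, 8] / [5] / [7];  Q = [1, 3, 5] / [2, 4, 6] / [7] / [8];  common shape = (3, 3, 1, 1)

Row-insert the values π_1, π_2, … into P one at a time, bumping the leftmost entry strictly greater than the inserted value down to the next row. The recording tableau Q records, in position (i, j), the step at which that cell was added to P.
  Insert 2 (step 1): P = [2];  Q = [1]
  Insert 1 (step 2): P = [1] / [2];  Q = [1] / [2]
  Insert 7 (step 3): P = [1, 7] / [2];  Q = [1, 3] / [2]
  Insert 5 (step 4): P = [1, 5] / [2, 7];  Q = [1, 3] / [2, 4]
  Insert 8 (step 5): P = [1, 5, 8] / [2, 7];  Q = [1, 3, 5] / [2, 4]
  Insert 6 (step 6): P = [1, 5, 6] / [2, 7, 8];  Q = [1, 3, 5] / [2, 4, 6]
  Insert 4 (step 7): P = [1, 4, 6] / [2, 5, 8] / [7];  Q = [1, 3, 5] / [2, 4, 6] / [7]
  Insert 3 (step 8): P = [1, 3, 6] / [2, 4, 8] / [5] / [7];  Q = [1, 3, 5] / [2, 4, 6] / [7] / [8]
Final shape: (3, 3, 1, 1).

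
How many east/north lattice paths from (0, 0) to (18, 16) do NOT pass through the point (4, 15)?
Number of paths = 2203903290

Total paths from (0, 0) to (18, 16): C(34, 18) = 2203961430. Paths through (4, 15): (paths (0, 0) → (4, 15)) × (paths (4, 15) → (18, 16)) = C(19, 4) · C(15, 14) = 3876 · 15 = 58140. Avoidance count = 2203961430 − 58140 = 2203903290.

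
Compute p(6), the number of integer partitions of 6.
p(6) = 11

List all partitions of 6: 6, 5+1, 4+2, 4+1+1, 3+3, 3+2+1, 3+1+1+1, 2+2+2, 2+2+1+1, 2+1+1+1+1, 1+1+1+1+1+1. Counting them gives p(6) = 11.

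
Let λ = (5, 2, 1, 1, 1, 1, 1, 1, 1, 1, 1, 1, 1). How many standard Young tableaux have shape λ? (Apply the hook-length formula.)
# SYT of shape (5, 2, 1, 1, 1, 1, 1, 1, 1, 1, 1, 1, 1) = 24192

Hook-length formula: f^λ = n! / Π hook(c), product over all cells c of the Young diagram. For λ = (5, 2, 1, 1, 1, 1, 1, 1, 1, 1, 1, 1, 1), n = 18 boxes. Hook lengths by row (left-to-right, top-to-bottom): [17, 5, 3, 2, 1]; [13, 1]; [11]; [10]; [9]; [8]; [7]; [6]; [5]; [4]; [3]; [2]; [1]. Product of hooks = 264648384000. So f^λ = 18! / 264648384000 = 6402373705728000 / 264648384000 = 24192.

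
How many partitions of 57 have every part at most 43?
p(57, parts ≤ 43) = 613781

Use the recurrence p(n, m) = p(n, m−1) + p(n−m, m): either the largest part is < m (count p(n, m−1)) or the largest part is exactly m (remove one copy of m, count p(n−m, m)). With p(0, ·) = 1 this gives p(57, parts ≤ 43) = 613781. (By conjugating Young diagrams, this also counts partitions of 57 into at most 43 parts.)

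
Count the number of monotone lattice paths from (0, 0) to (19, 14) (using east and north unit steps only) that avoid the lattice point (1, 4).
Number of paths = 753193650

Total paths from (0, 0) to (19, 14): C(33, 19) = 818809200. Paths through (1, 4): (paths (0, 0) → (1, 4)) × (paths (1, 4) → (19, 14)) = C(5, 1) · C(28, 18) = 5 · 13123110 = 65615550. Avoidance count = 818809200 − 65615550 = 753193650.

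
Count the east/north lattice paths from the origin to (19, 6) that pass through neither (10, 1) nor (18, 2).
Number of paths = 154623

Inclusion–exclusion. Total paths: C(25, 19) = 177100. Through P₁: C(11, 10)·C(14, 9) = 22022. Through P₂: C(20, 18)·C(5, 1) = 950. Since P₁ is strictly southwest of P₂, a monotone path through both must visit P₁ then P₂; paths through both = C(11, 10)·C(9, 8)·C(5, 1) = 495. Avoid both = 177100 − 22022 − 950 + 495 = 154623.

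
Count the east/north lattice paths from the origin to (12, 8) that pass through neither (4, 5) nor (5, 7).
Number of paths = 101868

Inclusion–exclusion. Total paths: C(20, 12) = 125970. Through P₁: C(9, 4)·C(11, 8) = 20790. Through P₂: C(12, 5)·C(8, 7) = 6336. Since P₁ is strictly southwest of P₂, a monotone path through both must visit P₁ then P₂; paths through both = C(9, 4)·C(3, 1)·C(8, 7) = 3024. Avoid both = 125970 − 20790 − 6336 + 3024 = 101868.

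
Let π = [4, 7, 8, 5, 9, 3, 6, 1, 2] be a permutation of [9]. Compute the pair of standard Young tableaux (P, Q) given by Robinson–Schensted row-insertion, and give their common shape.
P = [1, 2, 6, 9] / [3, 5] / [4, 8] / [7];  Q = [1, 2, 3, 5] / [4, 7] / [6, 9] / [8];  common shape = (4, 2, 2, 1)

Row-insert the values π_1, π_2, … into P one at a time, bumping the leftmost entry strictly greater than the inserted value down to the next row. The recording tableau Q records, in position (i, j), the step at which that cell was added to P.
  Insert 4 (step 1): P = [4];  Q = [1]
  Insert 7 (step 2): P = [4, 7];  Q = [1, 2]
  Insert 8 (step 3): P = [4, 7, 8];  Q = [1, 2, 3]
  Insert 5 (step 4): P = [4, 5, 8] / [7];  Q = [1, 2, 3] / [4]
  Insert 9 (step 5): P = [4, 5, 8, 9] / [7];  Q = [1, 2, 3, 5] / [4]
  Insert 3 (step 6): P = [3, 5, 8, 9] / [4] / [7];  Q = [1, 2, 3, 5] / [4] / [6]
  Insert 6 (step 7): P = [3, 5, 6, 9] / [4, 8] / [7];  Q = [1, 2, 3, 5] / [4, 7] / [6]
  Insert 1 (step 8): P = [1, 5, 6, 9] / [3, 8] / [4] / [7];  Q = [1, 2, 3, 5] / [4, 7] / [6] / [8]
  Insert 2 (step 9): P = [1, 2, 6, 9] / [3, 5] / [4, 8] / [7];  Q = [1, 2, 3, 5] / [4, 7] / [6, 9] / [8]
Final shape: (4, 2, 2, 1).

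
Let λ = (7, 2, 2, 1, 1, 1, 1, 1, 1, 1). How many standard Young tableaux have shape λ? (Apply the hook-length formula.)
# SYT of shape (7, 2, 2, 1, 1, 1, 1, 1, 1, 1) = 459459

Hook-length formula: f^λ = n! / Π hook(c), product over all cells c of the Young diagram. For λ = (7, 2, 2, 1, 1, 1, 1, 1, 1, 1), n = 18 boxes. Hook lengths by row (left-to-right, top-to-bottom): [16, 8, 5, 4, 3, 2, 1]; [10, 2]; [9, 1]; [7]; [6]; [5]; [4]; [3]; [2]; [1]. Product of hooks = 13934592000. So f^λ = 18! / 13934592000 = 6402373705728000 / 13934592000 = 459459.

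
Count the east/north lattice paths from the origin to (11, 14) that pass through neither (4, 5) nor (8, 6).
Number of paths = 2624415

Inclusion–exclusion. Total paths: C(25, 11) = 4457400. Through P₁: C(9, 4)·C(16, 7) = 1441440. Through P₂: C(14, 8)·C(11, 3) = 495495. Since P₁ is strictly southwest of P₂, a monotone path through both must visit P₁ then P₂; paths through both = C(9, 4)·C(5, 4)·C(11, 3) = 103950. Avoid both = 4457400 − 1441440 − 495495 + 103950 = 2624415.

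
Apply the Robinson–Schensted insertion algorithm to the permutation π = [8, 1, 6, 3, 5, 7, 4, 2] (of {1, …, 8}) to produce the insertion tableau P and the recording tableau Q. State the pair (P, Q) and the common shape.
P = [1, 2, 4, 7] / [3] / [5] / [6] / [8];  Q = [1, 3, 5, 6] / [2] / [4] / [7] / [8];  common shape = (4, 1, 1, 1, 1)

Row-insert the values π_1, π_2, … into P one at a time, bumping the leftmost entry strictly greater than the inserted value down to the next row. The recording tableau Q records, in position (i, j), the step at which that cell was added to P.
  Insert 8 (step 1): P = [8];  Q = [1]
  Insert 1 (step 2): P = [1] / [8];  Q = [1] / [2]
  Insert 6 (step 3): P = [1, 6] / [8];  Q = [1, 3] / [2]
  Insert 3 (step 4): P = [1, 3] / [6] / [8];  Q = [1, 3] / [2] / [4]
  Insert 5 (step 5): P = [1, 3, 5] / [6] / [8];  Q = [1, 3, 5] / [2] / [4]
  Insert 7 (step 6): P = [1, 3, 5, 7] / [6] / [8];  Q = [1, 3, 5, 6] / [2] / [4]
  Insert 4 (step 7): P = [1, 3, 4, 7] / [5] / [6] / [8];  Q = [1, 3, 5, 6] / [2] / [4] / [7]
  Insert 2 (step 8): P = [1, 2, 4, 7] / [3] / [5] / [6] / [8];  Q = [1, 3, 5, 6] / [2] / [4] / [7] / [8]
Final shape: (4, 1, 1, 1, 1).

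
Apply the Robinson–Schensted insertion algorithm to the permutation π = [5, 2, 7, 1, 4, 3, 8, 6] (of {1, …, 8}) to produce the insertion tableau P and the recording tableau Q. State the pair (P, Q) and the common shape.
P = [1, 3, 6] / [2, 4, 8] / [5, 7];  Q = [1, 3, 7] / [2, 5, 8] / [4, 6];  common shape = (3, 3, 2)

Row-insert the values π_1, π_2, … into P one at a time, bumping the leftmost entry strictly greater than the inserted value down to the next row. The recording tableau Q records, in position (i, j), the step at which that cell was added to P.
  Insert 5 (step 1): P = [5];  Q = [1]
  Insert 2 (step 2): P = [2] / [5];  Q = [1] / [2]
  Insert 7 (step 3): P = [2, 7] / [5];  Q = [1, 3] / [2]
  Insert 1 (step 4): P = [1, 7] / [2] / [5];  Q = [1, 3] / [2] / [4]
  Insert 4 (step 5): P = [1, 4] / [2, 7] / [5];  Q = [1, 3] / [2, 5] / [4]
  Insert 3 (step 6): P = [1, 3] / [2, 4] / [5, 7];  Q = [1, 3] / [2, 5] / [4, 6]
  Insert 8 (step 7): P = [1, 3, 8] / [2, 4] / [5, 7];  Q = [1, 3, 7] / [2, 5] / [4, 6]
  Insert 6 (step 8): P = [1, 3, 6] / [2, 4, 8] / [5, 7];  Q = [1, 3, 7] / [2, 5, 8] / [4, 6]
Final shape: (3, 3, 2).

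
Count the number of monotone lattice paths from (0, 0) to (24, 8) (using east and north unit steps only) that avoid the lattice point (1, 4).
Number of paths = 10430550

Total paths from (0, 0) to (24, 8): C(32, 24) = 10518300. Paths through (1, 4): (paths (0, 0) → (1, 4)) × (paths (1, 4) → (24, 8)) = C(5, 1) · C(27, 23) = 5 · 17550 = 87750. Avoidance count = 10518300 − 87750 = 10430550.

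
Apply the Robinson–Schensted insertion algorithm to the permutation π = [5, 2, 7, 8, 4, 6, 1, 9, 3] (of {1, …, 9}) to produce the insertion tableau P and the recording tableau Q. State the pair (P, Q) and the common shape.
P = [1, 3, 6, 9] / [2, 4, 8] / [5, 7];  Q = [1, 3, 4, 8] / [2, 5, 6] / [7, 9];  common shape = (4, 3, 2)

Row-insert the values π_1, π_2, … into P one at a time, bumping the leftmost entry strictly greater than the inserted value down to the next row. The recording tableau Q records, in position (i, j), the step at which that cell was added to P.
  Insert 5 (step 1): P = [5];  Q = [1]
  Insert 2 (step 2): P = [2] / [5];  Q = [1] / [2]
  Insert 7 (step 3): P = [2, 7] / [5];  Q = [1, 3] / [2]
  Insert 8 (step 4): P = [2, 7, 8] / [5];  Q = [1, 3, 4] / [2]
  Insert 4 (step 5): P = [2, 4, 8] / [5, 7];  Q = [1, 3, 4] / [2, 5]
  Insert 6 (step 6): P = [2, 4, 6] / [5, 7, 8];  Q = [1, 3, 4] / [2, 5, 6]
  Insert 1 (step 7): P = [1, 4, 6] / [2, 7, 8] / [5];  Q = [1, 3, 4] / [2, 5, 6] / [7]
  Insert 9 (step 8): P = [1, 4, 6, 9] / [2, 7, 8] / [5];  Q = [1, 3, 4, 8] / [2, 5, 6] / [7]
  Insert 3 (step 9): P = [1, 3, 6, 9] / [2, 4, 8] / [5, 7];  Q = [1, 3, 4, 8] / [2, 5, 6] / [7, 9]
Final shape: (4, 3, 2).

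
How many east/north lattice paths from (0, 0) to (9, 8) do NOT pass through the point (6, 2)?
Number of paths = 21958

Total paths from (0, 0) to (9, 8): C(17, 9) = 24310. Paths through (6, 2): (paths (0, 0) → (6, 2)) × (paths (6, 2) → (9, 8)) = C(8, 6) · C(9, 3) = 28 · 84 = 2352. Avoidance count = 24310 − 2352 = 21958.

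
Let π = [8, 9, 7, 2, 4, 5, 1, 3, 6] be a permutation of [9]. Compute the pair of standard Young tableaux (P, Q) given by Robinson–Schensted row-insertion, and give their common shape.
P = [1, 3, 5, 6] / [2, 4] / [7, 9] / [8];  Q = [1, 2, 6, 9] / [3, 5] / [4, 8] / [7];  common shape = (4, 2, 2, 1)

Row-insert the values π_1, π_2, … into P one at a time, bumping the leftmost entry strictly greater than the inserted value down to the next row. The recording tableau Q records, in position (i, j), the step at which that cell was added to P.
  Insert 8 (step 1): P = [8];  Q = [1]
  Insert 9 (step 2): P = [8, 9];  Q = [1, 2]
  Insert 7 (step 3): P = [7, 9] / [8];  Q = [1, 2] / [3]
  Insert 2 (step 4): P = [2, 9] / [7] / [8];  Q = [1, 2] / [3] / [4]
  Insert 4 (step 5): P = [2, 4] / [7, 9] / [8];  Q = [1, 2] / [3, 5] / [4]
  Insert 5 (step 6): P = [2, 4, 5] / [7, 9] / [8];  Q = [1, 2, 6] / [3, 5] / [4]
  Insert 1 (step 7): P = [1, 4, 5] / [2, 9] / [7] / [8];  Q = [1, 2, 6] / [3, 5] / [4] / [7]
  Insert 3 (step 8): P = [1, 3, 5] / [2, 4] / [7, 9] / [8];  Q = [1, 2, 6] / [3, 5] / [4, 8] / [7]
  Insert 6 (step 9): P = [1, 3, 5, 6] / [2, 4] / [7, 9] / [8];  Q = [1, 2, 6, 9] / [3, 5] / [4, 8] / [7]
Final shape: (4, 2, 2, 1).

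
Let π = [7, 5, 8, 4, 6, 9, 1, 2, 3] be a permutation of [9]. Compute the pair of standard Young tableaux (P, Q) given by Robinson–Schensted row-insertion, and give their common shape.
P = [1, 2, 3] / [4, 6, 9] / [5, 8] / [7];  Q = [1, 3, 6] / [2, 5, 9] / [4, 8] / [7];  common shape = (3, 3, 2, 1)

Row-insert the values π_1, π_2, … into P one at a time, bumping the leftmost entry strictly greater than the inserted value down to the next row. The recording tableau Q records, in position (i, j), the step at which that cell was added to P.
  Insert 7 (step 1): P = [7];  Q = [1]
  Insert 5 (step 2): P = [5] / [7];  Q = [1] / [2]
  Insert 8 (step 3): P = [5, 8] / [7];  Q = [1, 3] / [2]
  Insert 4 (step 4): P = [4, 8] / [5] / [7];  Q = [1, 3] / [2] / [4]
  Insert 6 (step 5): P = [4, 6] / [5, 8] / [7];  Q = [1, 3] / [2, 5] / [4]
  Insert 9 (step 6): P = [4, 6, 9] / [5, 8] / [7];  Q = [1, 3, 6] / [2, 5] / [4]
  Insert 1 (step 7): P = [1, 6, 9] / [4, 8] / [5] / [7];  Q = [1, 3, 6] / [2, 5] / [4] / [7]
  Insert 2 (step 8): P = [1, 2, 9] / [4, 6] / [5, 8] / [7];  Q = [1, 3, 6] / [2, 5] / [4, 8] / [7]
  Insert 3 (step 9): P = [1, 2, 3] / [4, 6, 9] / [5, 8] / [7];  Q = [1, 3, 6] / [2, 5, 9] / [4, 8] / [7]
Final shape: (3, 3, 2, 1).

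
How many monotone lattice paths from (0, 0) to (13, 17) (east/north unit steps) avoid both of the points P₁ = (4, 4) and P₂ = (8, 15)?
Number of paths = 76650406

Inclusion–exclusion. Total paths: C(30, 13) = 119759850. Through P₁: C(8, 4)·C(22, 9) = 34819400. Through P₂: C(23, 8)·C(7, 5) = 10296594. Since P₁ is strictly southwest of P₂, a monotone path through both must visit P₁ then P₂; paths through both = C(8, 4)·C(15, 4)·C(7, 5) = 2006550. Avoid both = 119759850 − 34819400 − 10296594 + 2006550 = 76650406.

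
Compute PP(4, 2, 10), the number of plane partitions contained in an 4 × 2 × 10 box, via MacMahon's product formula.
PP(4, 2, 10) = 273273

Evaluate the triple product over i = 1..4, j = 1..2, k = 1..10. The factors are (2/1) · (3/2) · (4/3) · (5/4) · (6/5) · (7/6) · (8/7) · (9/8) · … (80 factors total). The numerators and denominators telescope so the product is an integer; carrying out the multiplication exactly gives PP(4, 2, 10) = 273273.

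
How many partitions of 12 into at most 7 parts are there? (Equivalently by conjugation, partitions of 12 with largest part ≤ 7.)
p(12, parts ≤ 7) = 65

Partitions of 12 with all parts ≤ 7: 7+5, 7+4+1, 7+3+2, 7+3+1+1, 7+2+2+1, 7+2+1+1+1, 7+1+1+1+1+1, 6+6, 6+5+1, 6+4+2, 6+4+1+1, 6+3+3, 6+3+2+1, 6+3+1+1+1, 6+2+2+2, 6+2+2+1+1, 6+2+1+1+1+1, 6+1+1+1+1+1+1, 5+5+2, 5+5+1+1, 5+4+3, 5+4+2+1, 5+4+1+1+1, 5+3+3+1, 5+3+2+2, 5+3+2+1+1, 5+3+1+1+1+1, 5+2+2+2+1, 5+2+2+1+1+1, 5+2+1+1+1+1+1, … (65 total). Count = 65.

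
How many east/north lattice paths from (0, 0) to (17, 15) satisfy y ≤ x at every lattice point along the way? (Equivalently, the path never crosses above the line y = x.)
Number of paths = 94287120

By the reflection principle (André's argument), the number of monotone paths to (17, 15) with n ≤ m that never go above y = x is C(32, 17) − C(32, 18) = 565722720 − 471435600 = 94287120.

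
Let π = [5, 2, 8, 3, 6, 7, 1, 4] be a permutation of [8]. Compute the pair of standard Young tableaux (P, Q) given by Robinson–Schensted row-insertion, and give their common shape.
P = [1, 3, 4, 7] / [2, 6] / [5, 8];  Q = [1, 3, 5, 6] / [2, 4] / [7, 8];  common shape = (4, 2, 2)

Row-insert the values π_1, π_2, … into P one at a time, bumping the leftmost entry strictly greater than the inserted value down to the next row. The recording tableau Q records, in position (i, j), the step at which that cell was added to P.
  Insert 5 (step 1): P = [5];  Q = [1]
  Insert 2 (step 2): P = [2] / [5];  Q = [1] / [2]
  Insert 8 (step 3): P = [2, 8] / [5];  Q = [1, 3] / [2]
  Insert 3 (step 4): P = [2, 3] / [5, 8];  Q = [1, 3] / [2, 4]
  Insert 6 (step 5): P = [2, 3, 6] / [5, 8];  Q = [1, 3, 5] / [2, 4]
  Insert 7 (step 6): P = [2, 3, 6, 7] / [5, 8];  Q = [1, 3, 5, 6] / [2, 4]
  Insert 1 (step 7): P = [1, 3, 6, 7] / [2, 8] / [5];  Q = [1, 3, 5, 6] / [2, 4] / [7]
  Insert 4 (step 8): P = [1, 3, 4, 7] / [2, 6] / [5, 8];  Q = [1, 3, 5, 6] / [2, 4] / [7, 8]
Final shape: (4, 2, 2).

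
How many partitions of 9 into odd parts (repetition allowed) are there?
p_odd(9) = 8

Partitions of 9 using only odd parts 1, 3, 5, …: 9, 7+1+1, 5+3+1, 5+1+1+1+1, 3+3+3, 3+3+1+1+1, 3+1+1+1+1+1+1, 1+1+1+1+1+1+1+1+1. There are 8. (Euler: this equals q(9), the number of distinct-part partitions.)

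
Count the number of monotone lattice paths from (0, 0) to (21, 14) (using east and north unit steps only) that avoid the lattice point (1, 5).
Number of paths = 2259869370

Total paths from (0, 0) to (21, 14): C(35, 21) = 2319959400. Paths through (1, 5): (paths (0, 0) → (1, 5)) × (paths (1, 5) → (21, 14)) = C(6, 1) · C(29, 20) = 6 · 10015005 = 60090030. Avoidance count = 2319959400 − 60090030 = 2259869370.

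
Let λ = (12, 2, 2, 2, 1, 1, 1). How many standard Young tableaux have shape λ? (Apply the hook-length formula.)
# SYT of shape (12, 2, 2, 2, 1, 1, 1) = 7390240

Hook-length formula: f^λ = n! / Π hook(c), product over all cells c of the Young diagram. For λ = (12, 2, 2, 2, 1, 1, 1), n = 21 boxes. Hook lengths by row (left-to-right, top-to-bottom): [18, 14, 10, 9, 8, 7, 6, 5, 4, 3, 2, 1]; [7, 3]; [6, 2]; [5, 1]; [3]; [2]; [1]. Product of hooks = 6913299456000. So f^λ = 21! / 6913299456000 = 51090942171709440000 / 6913299456000 = 7390240.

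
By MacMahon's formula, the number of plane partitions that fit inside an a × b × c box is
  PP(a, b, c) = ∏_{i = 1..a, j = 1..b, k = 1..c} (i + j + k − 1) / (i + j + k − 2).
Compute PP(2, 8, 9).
PP(2, 8, 9) = 118195220

Evaluate the triple product over i = 1..2, j = 1..8, k = 1..9. The factors are (2/1) · (3/2) · (4/3) · (5/4) · (6/5) · (7/6) · (8/7) · (9/8) · … (144 factors total). The numerators and denominators telescope so the product is an integer; carrying out the multiplication exactly gives PP(2, 8, 9) = 118195220.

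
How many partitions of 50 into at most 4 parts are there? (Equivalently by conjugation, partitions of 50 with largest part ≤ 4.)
p(50, parts ≤ 4) = 1154

Use the recurrence p(n, m) = p(n, m−1) + p(n−m, m): either the largest part is < m (count p(n, m−1)) or the largest part is exactly m (remove one copy of m, count p(n−m, m)). With p(0, ·) = 1 this gives p(50, parts ≤ 4) = 1154. (By conjugating Young diagrams, this also counts partitions of 50 into at most 4 parts.)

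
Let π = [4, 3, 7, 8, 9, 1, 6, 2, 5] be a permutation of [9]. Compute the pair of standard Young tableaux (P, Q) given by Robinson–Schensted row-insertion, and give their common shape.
P = [1, 2, 5, 9] / [3, 6, 8] / [4, 7];  Q = [1, 3, 4, 5] / [2, 7, 9] / [6, 8];  common shape = (4, 3, 2)

Row-insert the values π_1, π_2, … into P one at a time, bumping the leftmost entry strictly greater than the inserted value down to the next row. The recording tableau Q records, in position (i, j), the step at which that cell was added to P.
  Insert 4 (step 1): P = [4];  Q = [1]
  Insert 3 (step 2): P = [3] / [4];  Q = [1] / [2]
  Insert 7 (step 3): P = [3, 7] / [4];  Q = [1, 3] / [2]
  Insert 8 (step 4): P = [3, 7, 8] / [4];  Q = [1, 3, 4] / [2]
  Insert 9 (step 5): P = [3, 7, 8, 9] / [4];  Q = [1, 3, 4, 5] / [2]
  Insert 1 (step 6): P = [1, 7, 8, 9] / [3] / [4];  Q = [1, 3, 4, 5] / [2] / [6]
  Insert 6 (step 7): P = [1, 6, 8, 9] / [3, 7] / [4];  Q = [1, 3, 4, 5] / [2, 7] / [6]
  Insert 2 (step 8): P = [1, 2, 8, 9] / [3, 6] / [4, 7];  Q = [1, 3, 4, 5] / [2, 7] / [6, 8]
  Insert 5 (step 9): P = [1, 2, 5, 9] / [3, 6, 8] / [4, 7];  Q = [1, 3, 4, 5] / [2, 7, 9] / [6, 8]
Final shape: (4, 3, 2).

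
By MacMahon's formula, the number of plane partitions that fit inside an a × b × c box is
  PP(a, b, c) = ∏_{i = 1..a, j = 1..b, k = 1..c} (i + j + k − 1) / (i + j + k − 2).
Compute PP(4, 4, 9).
PP(4, 4, 9) = 677352676

Evaluate the triple product over i = 1..4, j = 1..4, k = 1..9. The factors are (2/1) · (3/2) · (4/3) · (5/4) · (6/5) · (7/6) · (8/7) · (9/8) · … (144 factors total). The numerators and denominators telescope so the product is an integer; carrying out the multiplication exactly gives PP(4, 4, 9) = 677352676.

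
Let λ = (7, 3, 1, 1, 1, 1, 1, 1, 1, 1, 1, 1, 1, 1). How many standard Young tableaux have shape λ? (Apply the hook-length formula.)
# SYT of shape (7, 3, 1, 1, 1, 1, 1, 1, 1, 1, 1, 1, 1, 1) = 3879876

Hook-length formula: f^λ = n! / Π hook(c), product over all cells c of the Young diagram. For λ = (7, 3, 1, 1, 1, 1, 1, 1, 1, 1, 1, 1, 1, 1), n = 22 boxes. Hook lengths by row (left-to-right, top-to-bottom): [20, 7, 6, 4, 3, 2, 1]; [15, 2, 1]; [12]; [11]; [10]; [9]; [8]; [7]; [6]; [5]; [4]; [3]; [2]; [1]. Product of hooks = 289700167680000. So f^λ = 22! / 289700167680000 = 1124000727777607680000 / 289700167680000 = 3879876.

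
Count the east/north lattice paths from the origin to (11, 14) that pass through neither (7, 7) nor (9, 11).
Number of paths = 2160040

Inclusion–exclusion. Total paths: C(25, 11) = 4457400. Through P₁: C(14, 7)·C(11, 4) = 1132560. Through P₂: C(20, 9)·C(5, 2) = 1679600. Since P₁ is strictly southwest of P₂, a monotone path through both must visit P₁ then P₂; paths through both = C(14, 7)·C(6, 2)·C(5, 2) = 514800. Avoid both = 4457400 − 1132560 − 1679600 + 514800 = 2160040.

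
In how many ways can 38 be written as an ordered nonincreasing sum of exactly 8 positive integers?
p(38, 8 parts) = 2462

Partitions of n into exactly k parts are in bijection with partitions of n − k into at most k parts (subtract 1 from each part). So p(38, exactly 8) = p(30, parts ≤ 8). Computing via the recurrence p(m, j) = p(m, j−1) + p(m−j, j) gives 2462.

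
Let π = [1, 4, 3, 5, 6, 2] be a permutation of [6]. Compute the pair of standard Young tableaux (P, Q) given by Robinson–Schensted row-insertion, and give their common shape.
P = [1, 2, 5, 6] / [3] / [4];  Q = [1, 2, 4, 5] / [3] / [6];  common shape = (4, 1, 1)

Row-insert the values π_1, π_2, … into P one at a time, bumping the leftmost entry strictly greater than the inserted value down to the next row. The recording tableau Q records, in position (i, j), the step at which that cell was added to P.
  Insert 1 (step 1): P = [1];  Q = [1]
  Insert 4 (step 2): P = [1, 4];  Q = [1, 2]
  Insert 3 (step 3): P = [1, 3] / [4];  Q = [1, 2] / [3]
  Insert 5 (step 4): P = [1, 3, 5] / [4];  Q = [1, 2, 4] / [3]
  Insert 6 (step 5): P = [1, 3, 5, 6] / [4];  Q = [1, 2, 4, 5] / [3]
  Insert 2 (step 6): P = [1, 2, 5, 6] / [3] / [4];  Q = [1, 2, 4, 5] / [3] / [6]
Final shape: (4, 1, 1).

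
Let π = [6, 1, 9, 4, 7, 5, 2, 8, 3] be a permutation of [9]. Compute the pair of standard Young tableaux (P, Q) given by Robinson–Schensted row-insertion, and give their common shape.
P = [1, 2, 3, 8] / [4, 5] / [6, 7] / [9];  Q = [1, 3, 5, 8] / [2, 4] / [6, 9] / [7];  common shape = (4, 2, 2, 1)

Row-insert the values π_1, π_2, … into P one at a time, bumping the leftmost entry strictly greater than the inserted value down to the next row. The recording tableau Q records, in position (i, j), the step at which that cell was added to P.
  Insert 6 (step 1): P = [6];  Q = [1]
  Insert 1 (step 2): P = [1] / [6];  Q = [1] / [2]
  Insert 9 (step 3): P = [1, 9] / [6];  Q = [1, 3] / [2]
  Insert 4 (step 4): P = [1, 4] / [6, 9];  Q = [1, 3] / [2, 4]
  Insert 7 (step 5): P = [1, 4, 7] / [6, 9];  Q = [1, 3, 5] / [2, 4]
  Insert 5 (step 6): P = [1, 4, 5] / [6, 7] / [9];  Q = [1, 3, 5] / [2, 4] / [6]
  Insert 2 (step 7): P = [1, 2, 5] / [4, 7] / [6] / [9];  Q = [1, 3, 5] / [2, 4] / [6] / [7]
  Insert 8 (step 8): P = [1, 2, 5, 8] / [4, 7] / [6] / [9];  Q = [1, 3, 5, 8] / [2, 4] / [6] / [7]
  Insert 3 (step 9): P = [1, 2, 3, 8] / [4, 5] / [6, 7] / [9];  Q = [1, 3, 5, 8] / [2, 4] / [6, 9] / [7]
Final shape: (4, 2, 2, 1).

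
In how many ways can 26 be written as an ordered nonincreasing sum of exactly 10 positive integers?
p(26, 10 parts) = 212

Partitions of n into exactly k parts are in bijection with partitions of n − k into at most k parts (subtract 1 from each part). So p(26, exactly 10) = p(16, parts ≤ 10). Computing via the recurrence p(m, j) = p(m, j−1) + p(m−j, j) gives 212.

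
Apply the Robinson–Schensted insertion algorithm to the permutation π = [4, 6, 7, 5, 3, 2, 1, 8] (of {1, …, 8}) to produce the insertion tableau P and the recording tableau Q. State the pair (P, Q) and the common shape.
P = [1, 5, 7, 8] / [2] / [3] / [4] / [6];  Q = [1, 2, 3, 8] / [4] / [5] / [6] / [7];  common shape = (4, 1, 1, 1, 1)

Row-insert the values π_1, π_2, … into P one at a time, bumping the leftmost entry strictly greater than the inserted value down to the next row. The recording tableau Q records, in position (i, j), the step at which that cell was added to P.
  Insert 4 (step 1): P = [4];  Q = [1]
  Insert 6 (step 2): P = [4, 6];  Q = [1, 2]
  Insert 7 (step 3): P = [4, 6, 7];  Q = [1, 2, 3]
  Insert 5 (step 4): P = [4, 5, 7] / [6];  Q = [1, 2, 3] / [4]
  Insert 3 (step 5): P = [3, 5, 7] / [4] / [6];  Q = [1, 2, 3] / [4] / [5]
  Insert 2 (step 6): P = [2, 5, 7] / [3] / [4] / [6];  Q = [1, 2, 3] / [4] / [5] / [6]
  Insert 1 (step 7): P = [1, 5, 7] / [2] / [3] / [4] / [6];  Q = [1, 2, 3] / [4] / [5] / [6] / [7]
  Insert 8 (step 8): P = [1, 5, 7, 8] / [2] / [3] / [4] / [6];  Q = [1, 2, 3, 8] / [4] / [5] / [6] / [7]
Final shape: (4, 1, 1, 1, 1).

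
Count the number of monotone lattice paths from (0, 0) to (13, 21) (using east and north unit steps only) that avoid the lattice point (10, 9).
Number of paths = 885951770

Total paths from (0, 0) to (13, 21): C(34, 13) = 927983760. Paths through (10, 9): (paths (0, 0) → (10, 9)) × (paths (10, 9) → (13, 21)) = C(19, 10) · C(15, 3) = 92378 · 455 = 42031990. Avoidance count = 927983760 − 42031990 = 885951770.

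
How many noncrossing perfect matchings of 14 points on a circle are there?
C_7 = 429

These noncrossing handshakes are counted by the Catalan number C_n = (1/(n + 1)) · C(2n, n). For n = 7: C_7 = (1/8) · C(14, 7) = 3432/8 = 429.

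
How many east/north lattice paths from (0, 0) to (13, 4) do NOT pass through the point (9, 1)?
Number of paths = 2030

Total paths from (0, 0) to (13, 4): C(17, 13) = 2380. Paths through (9, 1): (paths (0, 0) → (9, 1)) × (paths (9, 1) → (13, 4)) = C(10, 9) · C(7, 4) = 10 · 35 = 350. Avoidance count = 2380 − 350 = 2030.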